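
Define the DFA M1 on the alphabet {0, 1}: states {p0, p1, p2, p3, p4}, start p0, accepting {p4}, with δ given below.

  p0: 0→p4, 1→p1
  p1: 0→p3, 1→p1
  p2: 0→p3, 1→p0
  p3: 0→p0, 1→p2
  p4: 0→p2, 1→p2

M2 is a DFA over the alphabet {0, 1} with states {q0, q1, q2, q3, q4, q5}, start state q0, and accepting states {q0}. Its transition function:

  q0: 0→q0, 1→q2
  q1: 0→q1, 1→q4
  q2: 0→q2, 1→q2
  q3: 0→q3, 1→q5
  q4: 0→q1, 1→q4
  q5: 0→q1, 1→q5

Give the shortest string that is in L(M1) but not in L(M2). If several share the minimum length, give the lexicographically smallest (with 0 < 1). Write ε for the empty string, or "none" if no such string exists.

0010

The string 0010 is accepted by M1 but not by M2.
No shorter string lies in the difference, and 0010 is the lexicographically first length-4 string in L(M1) \ L(M2).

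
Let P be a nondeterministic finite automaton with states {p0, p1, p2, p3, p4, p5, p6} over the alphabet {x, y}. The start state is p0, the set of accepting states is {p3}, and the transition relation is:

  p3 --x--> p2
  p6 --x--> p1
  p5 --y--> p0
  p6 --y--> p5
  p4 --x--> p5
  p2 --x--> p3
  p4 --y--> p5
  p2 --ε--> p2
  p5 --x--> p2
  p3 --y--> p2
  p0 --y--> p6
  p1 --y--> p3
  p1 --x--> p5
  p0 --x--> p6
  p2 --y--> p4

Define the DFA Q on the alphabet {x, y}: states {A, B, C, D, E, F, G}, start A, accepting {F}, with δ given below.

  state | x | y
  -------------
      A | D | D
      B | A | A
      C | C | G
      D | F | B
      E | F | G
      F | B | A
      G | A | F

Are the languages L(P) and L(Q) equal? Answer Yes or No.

The string xxy is accepted by P but rejected by Q.
So L(P) ≠ L(Q).

No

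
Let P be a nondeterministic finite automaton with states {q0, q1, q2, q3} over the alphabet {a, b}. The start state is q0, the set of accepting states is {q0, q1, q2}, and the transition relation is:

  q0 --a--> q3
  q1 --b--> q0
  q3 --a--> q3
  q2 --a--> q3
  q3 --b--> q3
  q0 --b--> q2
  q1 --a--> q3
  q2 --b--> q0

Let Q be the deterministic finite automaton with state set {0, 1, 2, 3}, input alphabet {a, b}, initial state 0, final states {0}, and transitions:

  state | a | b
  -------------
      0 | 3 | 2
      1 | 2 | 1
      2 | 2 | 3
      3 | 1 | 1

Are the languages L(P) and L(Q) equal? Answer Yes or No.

No

The string b is accepted by P but rejected by Q.
So L(P) ≠ L(Q).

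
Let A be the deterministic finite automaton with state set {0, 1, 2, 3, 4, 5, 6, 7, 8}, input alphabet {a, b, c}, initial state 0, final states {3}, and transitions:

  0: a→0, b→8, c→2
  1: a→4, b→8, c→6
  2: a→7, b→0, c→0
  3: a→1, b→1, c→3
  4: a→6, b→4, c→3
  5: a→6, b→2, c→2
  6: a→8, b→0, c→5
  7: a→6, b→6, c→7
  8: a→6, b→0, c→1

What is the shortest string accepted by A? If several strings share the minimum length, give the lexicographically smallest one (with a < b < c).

A breadth-first search from 0 reaches an accepting state first via the path 0 → 8 → 1 → 4 → 3 on input bcac.
No string of length < 4 is accepted (BFS exhausts all shorter strings without reaching an accepting state), and bcac is the lexicographically least accepting string of length 4.

bcac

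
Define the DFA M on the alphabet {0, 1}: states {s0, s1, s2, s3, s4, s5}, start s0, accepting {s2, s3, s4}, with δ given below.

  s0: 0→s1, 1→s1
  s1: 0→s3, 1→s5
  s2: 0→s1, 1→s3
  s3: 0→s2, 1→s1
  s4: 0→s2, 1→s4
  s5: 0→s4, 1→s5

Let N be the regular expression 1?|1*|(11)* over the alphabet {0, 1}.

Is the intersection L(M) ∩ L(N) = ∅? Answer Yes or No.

Converting the expression N to a DFA (subset construction, then merging equivalent states) gives the minimal DFA with states {n0, n1}, start state n0, accepting states {n0} and transitions n0: 0→n1, 1→n0; n1: 0→n1, 1→n1.
Exploring the product automaton M × N from the start pair (s0, n0), following both machines on each input symbol, reaches 8 state pairs: (s0, n0), (s1, n1), (s1, n0), (s3, n1), (s5, n1), (s5, n0), (s2, n1), (s4, n1).
M accepts in {s2, s3, s4} and N accepts in {n0}; no reachable pair has both components accepting, so no string drives both machines to acceptance simultaneously and L(M) ∩ L(N) = ∅.
So no string is accepted by both, and the intersection is empty.

Yes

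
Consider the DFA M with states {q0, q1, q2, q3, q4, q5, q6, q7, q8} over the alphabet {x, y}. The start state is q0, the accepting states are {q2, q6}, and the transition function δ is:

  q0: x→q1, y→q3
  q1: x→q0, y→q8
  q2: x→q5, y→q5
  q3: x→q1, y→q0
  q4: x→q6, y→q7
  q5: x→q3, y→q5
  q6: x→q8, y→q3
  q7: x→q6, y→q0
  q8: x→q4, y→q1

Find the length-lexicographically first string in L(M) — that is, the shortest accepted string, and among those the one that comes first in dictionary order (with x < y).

xyxx

A breadth-first search from q0 reaches an accepting state first via the path q0 → q1 → q8 → q4 → q6 on input xyxx.
No string of length < 4 is accepted (BFS exhausts all shorter strings without reaching an accepting state), and xyxx is the lexicographically least accepting string of length 4.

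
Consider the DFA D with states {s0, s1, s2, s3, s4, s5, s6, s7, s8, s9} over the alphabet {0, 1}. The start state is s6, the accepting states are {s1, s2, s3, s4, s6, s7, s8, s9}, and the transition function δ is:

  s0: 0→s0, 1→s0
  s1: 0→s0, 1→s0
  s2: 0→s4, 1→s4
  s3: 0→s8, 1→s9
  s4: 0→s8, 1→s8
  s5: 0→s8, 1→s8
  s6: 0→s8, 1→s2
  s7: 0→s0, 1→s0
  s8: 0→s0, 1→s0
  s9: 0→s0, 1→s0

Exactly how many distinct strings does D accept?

The useful subgraph on states {s2, s4, s6, s8} is acyclic, so L(D) is finite; the longest accepting path visits 4 useful states, giving maximum string length 3.
Counting accepting paths from s6 by length: 1 of length 0, 2 of length 1, 2 of length 2, 4 of length 3. Total 9.

9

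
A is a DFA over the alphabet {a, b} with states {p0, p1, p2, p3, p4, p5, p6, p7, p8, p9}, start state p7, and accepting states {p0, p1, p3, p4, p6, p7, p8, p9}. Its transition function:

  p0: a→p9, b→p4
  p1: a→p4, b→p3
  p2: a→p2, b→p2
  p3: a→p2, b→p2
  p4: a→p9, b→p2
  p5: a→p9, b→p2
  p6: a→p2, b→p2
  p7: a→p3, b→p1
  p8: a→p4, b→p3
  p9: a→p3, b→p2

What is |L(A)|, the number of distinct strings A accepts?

7

The useful subgraph on states {p1, p3, p4, p7, p9} is acyclic, so L(A) is finite; the longest accepting path visits 5 useful states, giving maximum string length 4.
Counting accepting paths from p7 by length: 1 of length 0, 2 of length 1, 2 of length 2, 1 of length 3, 1 of length 4. Total 7.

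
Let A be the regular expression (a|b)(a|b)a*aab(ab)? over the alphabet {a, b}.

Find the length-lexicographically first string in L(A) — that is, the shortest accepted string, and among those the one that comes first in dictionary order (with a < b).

aaaab

By inspection of the expression, no string of length less than 5 matches, and aaaab is the lexicographically first match of length 5.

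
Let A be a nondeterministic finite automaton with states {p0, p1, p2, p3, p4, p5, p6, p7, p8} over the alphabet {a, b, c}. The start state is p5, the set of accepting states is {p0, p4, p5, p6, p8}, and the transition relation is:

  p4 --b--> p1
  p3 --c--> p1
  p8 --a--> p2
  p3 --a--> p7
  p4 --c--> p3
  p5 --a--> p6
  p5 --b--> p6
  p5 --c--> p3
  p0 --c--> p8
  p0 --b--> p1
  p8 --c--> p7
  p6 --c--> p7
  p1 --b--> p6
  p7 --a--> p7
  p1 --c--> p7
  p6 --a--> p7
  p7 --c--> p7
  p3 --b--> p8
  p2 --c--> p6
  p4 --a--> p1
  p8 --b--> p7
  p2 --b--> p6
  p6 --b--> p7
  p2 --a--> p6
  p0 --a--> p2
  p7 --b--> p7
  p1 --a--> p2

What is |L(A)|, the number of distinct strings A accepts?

The useful subgraph on states {p1, p2, p3, p5, p6, p8} is acyclic, so L(A) is finite; the longest accepting path visits 5 useful states, giving maximum string length 4.
Counting accepting paths from p5 by length: 1 of length 0, 2 of length 1, 1 of length 2, 1 of length 3, 6 of length 4. Total 11.

11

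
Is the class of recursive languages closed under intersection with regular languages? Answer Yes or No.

Yes

A regular language is decidable (simulate its DFA), so run that check and the decider for L and accept iff both accept; everything halts.
So the recursive languages are closed under intersection with a regular language.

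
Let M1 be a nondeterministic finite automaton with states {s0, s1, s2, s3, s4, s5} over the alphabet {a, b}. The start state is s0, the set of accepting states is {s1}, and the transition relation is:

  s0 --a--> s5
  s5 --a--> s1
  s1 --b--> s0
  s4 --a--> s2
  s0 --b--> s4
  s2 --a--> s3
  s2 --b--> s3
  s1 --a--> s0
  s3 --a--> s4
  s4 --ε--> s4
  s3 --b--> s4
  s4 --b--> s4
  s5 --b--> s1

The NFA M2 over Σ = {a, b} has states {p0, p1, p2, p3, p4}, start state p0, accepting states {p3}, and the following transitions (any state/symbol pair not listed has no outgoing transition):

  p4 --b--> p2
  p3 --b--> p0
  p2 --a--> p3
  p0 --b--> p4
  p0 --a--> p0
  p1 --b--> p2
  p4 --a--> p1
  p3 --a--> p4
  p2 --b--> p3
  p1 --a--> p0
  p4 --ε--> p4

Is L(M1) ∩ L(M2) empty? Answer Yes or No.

Yes

Exploring the product automaton M1 × M2 from the start pair (s0, p0), following both machines on each input symbol, reaches 26 state pairs: (s0, p0), (s5, p0), (s4, p4), (s1, p0), (s1, p4), (s2, p1), (s4, p2), (s0, p4), (s0, p1), (s0, p2), (s3, p0), (s3, p2), (s2, p3), (s4, p3), (s5, p1), (s5, p3), (s4, p0), (s3, p4), (s2, p4), (s1, p2), (s2, p0), (s4, p1), (s3, p1), (s0, p3), (s5, p4), (s1, p1).
M1 accepts in {s1} and M2 accepts in {p3}; no reachable pair has both components accepting, so no string drives both machines to acceptance simultaneously and L(M1) ∩ L(M2) = ∅.
So no string is accepted by both, and the intersection is empty.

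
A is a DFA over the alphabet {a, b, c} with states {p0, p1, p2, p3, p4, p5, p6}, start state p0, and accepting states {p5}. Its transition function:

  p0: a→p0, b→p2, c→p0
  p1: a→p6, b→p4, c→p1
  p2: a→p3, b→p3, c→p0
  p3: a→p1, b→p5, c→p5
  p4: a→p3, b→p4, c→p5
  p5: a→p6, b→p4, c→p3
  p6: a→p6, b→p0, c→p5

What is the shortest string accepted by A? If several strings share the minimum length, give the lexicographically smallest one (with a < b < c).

A breadth-first search from p0 reaches an accepting state first via the path p0 → p2 → p3 → p5 on input bab.
No string of length < 3 is accepted (BFS exhausts all shorter strings without reaching an accepting state), and bab is the lexicographically least accepting string of length 3.

bab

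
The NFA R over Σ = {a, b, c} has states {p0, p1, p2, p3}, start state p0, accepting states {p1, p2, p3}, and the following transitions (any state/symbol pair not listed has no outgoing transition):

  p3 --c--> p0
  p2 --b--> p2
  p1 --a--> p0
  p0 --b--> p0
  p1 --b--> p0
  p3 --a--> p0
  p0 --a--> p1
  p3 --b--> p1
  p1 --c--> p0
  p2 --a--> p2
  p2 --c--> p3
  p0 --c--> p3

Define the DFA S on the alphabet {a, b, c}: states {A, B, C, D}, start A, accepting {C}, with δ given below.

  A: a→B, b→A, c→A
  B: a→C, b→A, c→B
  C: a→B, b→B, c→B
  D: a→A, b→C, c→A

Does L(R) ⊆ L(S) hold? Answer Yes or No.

The string a is in L(R) but not in L(S).
So L(R) ⊄ L(S).

No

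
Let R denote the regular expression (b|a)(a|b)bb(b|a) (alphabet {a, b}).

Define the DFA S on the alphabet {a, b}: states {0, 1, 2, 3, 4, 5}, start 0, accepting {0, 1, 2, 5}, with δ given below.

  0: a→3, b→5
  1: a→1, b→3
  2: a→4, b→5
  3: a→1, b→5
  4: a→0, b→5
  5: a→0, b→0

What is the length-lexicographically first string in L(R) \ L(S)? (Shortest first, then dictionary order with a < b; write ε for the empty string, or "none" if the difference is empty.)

The string babba is accepted by R but not by S.
No shorter string lies in the difference, and babba is the lexicographically first length-5 string in L(R) \ L(S).

babba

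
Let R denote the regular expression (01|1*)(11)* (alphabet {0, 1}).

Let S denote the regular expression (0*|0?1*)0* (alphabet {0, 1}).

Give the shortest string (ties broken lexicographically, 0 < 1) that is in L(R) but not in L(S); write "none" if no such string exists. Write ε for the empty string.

none

Converting the expression R to a DFA (subset construction, then merging equivalent states) gives the minimal DFA with states {r0, r1, r2, r3, r4}, start state r0, accepting states {r0, r2, r4} and transitions r0: 0→r1, 1→r2; r1: 0→r3, 1→r4; r2: 0→r3, 1→r2; r3: 0→r3, 1→r3; r4: 0→r3, 1→r1.
Converting the expression S to a DFA (subset construction, then merging equivalent states) gives the minimal DFA with states {s0, s1, s2, s3}, start state s0, accepting states {s0, s1, s2} and transitions s0: 0→s1, 1→s1; s1: 0→s2, 1→s1; s2: 0→s2, 1→s3; s3: 0→s3, 1→s3.
Exploring the product automaton R × S from the start pair (r0, s0), following both machines on each input symbol, reaches 6 state pairs: (r0, s0), (r1, s1), (r2, s1), (r3, s2), (r4, s1), (r3, s3).
R accepts in {r0, r2, r4} and S accepts in {s0, s1, s2}. The reachable pairs whose R-component is accepting are (r0, s0), (r2, s1), (r4, s1); in each of them the S-component is accepting too, so the product for L(R) \ L(S) (R-component accepting, S-component rejecting) has no reachable accepting pair and the difference is empty.
So every string accepted by R is also accepted by S: L(R) \ L(S) = ∅ and there is no such string.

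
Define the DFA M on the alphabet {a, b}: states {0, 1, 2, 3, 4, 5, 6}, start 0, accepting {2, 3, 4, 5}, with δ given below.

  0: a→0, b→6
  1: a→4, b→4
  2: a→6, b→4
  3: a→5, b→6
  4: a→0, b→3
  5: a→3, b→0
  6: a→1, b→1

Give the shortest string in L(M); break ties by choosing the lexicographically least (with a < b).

A breadth-first search from 0 reaches an accepting state first via the path 0 → 6 → 1 → 4 on input baa.
No string of length < 3 is accepted (BFS exhausts all shorter strings without reaching an accepting state), and baa is the lexicographically least accepting string of length 3.

baa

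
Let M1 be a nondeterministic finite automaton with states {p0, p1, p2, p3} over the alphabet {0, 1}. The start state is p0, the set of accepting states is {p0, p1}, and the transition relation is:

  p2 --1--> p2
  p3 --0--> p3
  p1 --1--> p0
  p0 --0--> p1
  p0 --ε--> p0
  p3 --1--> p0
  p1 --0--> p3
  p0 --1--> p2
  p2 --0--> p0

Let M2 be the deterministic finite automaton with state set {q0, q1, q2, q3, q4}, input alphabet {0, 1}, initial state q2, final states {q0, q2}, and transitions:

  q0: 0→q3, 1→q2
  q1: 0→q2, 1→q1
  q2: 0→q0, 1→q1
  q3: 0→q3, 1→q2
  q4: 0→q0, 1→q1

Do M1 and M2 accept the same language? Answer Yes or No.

Exploring the product automaton M1 × M2 from the start pair (p0, q2), following both machines on each input symbol, reaches 4 state pairs: (p0, q2), (p1, q0), (p2, q1), (p3, q3).
M1 accepts in {p0, p1} and M2 accepts in {q0, q2}. In every reachable pair the two components are either both accepting — (p0, q2), (p1, q0) — or both non-accepting, so no string is accepted by exactly one of the machines: L(M1) \ L(M2) and L(M2) \ L(M1) are both empty.
Hence every string is accepted by M1 iff it is accepted by M2, and the two languages coincide.

Yes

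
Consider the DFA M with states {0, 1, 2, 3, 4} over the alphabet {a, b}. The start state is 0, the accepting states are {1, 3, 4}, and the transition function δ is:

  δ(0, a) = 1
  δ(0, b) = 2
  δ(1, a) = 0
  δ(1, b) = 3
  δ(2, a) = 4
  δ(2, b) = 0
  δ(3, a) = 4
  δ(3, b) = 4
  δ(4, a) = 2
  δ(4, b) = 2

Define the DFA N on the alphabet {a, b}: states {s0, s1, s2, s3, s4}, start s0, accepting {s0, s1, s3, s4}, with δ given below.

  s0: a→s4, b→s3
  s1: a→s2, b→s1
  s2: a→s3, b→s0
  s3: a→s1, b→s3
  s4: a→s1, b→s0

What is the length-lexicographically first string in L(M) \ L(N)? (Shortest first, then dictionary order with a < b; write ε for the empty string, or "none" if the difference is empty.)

The string aaa is accepted by M but not by N.
No shorter string lies in the difference, and aaa is the lexicographically first length-3 string in L(M) \ L(N).

aaa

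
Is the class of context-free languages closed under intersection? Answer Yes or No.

{aⁿbⁿcᵐ : m,n≥0} and {aᵐbⁿcⁿ : m,n≥0} are both context-free, but their intersection {aⁿbⁿcⁿ : n≥0} is not (pumping lemma).

No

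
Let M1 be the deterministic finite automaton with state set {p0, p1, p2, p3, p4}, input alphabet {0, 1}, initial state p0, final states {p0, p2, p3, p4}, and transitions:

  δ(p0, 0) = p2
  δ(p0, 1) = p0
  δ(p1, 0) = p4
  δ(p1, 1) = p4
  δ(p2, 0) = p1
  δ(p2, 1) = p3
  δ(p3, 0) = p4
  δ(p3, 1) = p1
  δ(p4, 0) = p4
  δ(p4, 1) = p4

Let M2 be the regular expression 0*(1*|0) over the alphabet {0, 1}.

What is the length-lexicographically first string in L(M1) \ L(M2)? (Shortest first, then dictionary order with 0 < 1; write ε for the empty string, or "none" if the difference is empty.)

10

The string 10 is accepted by M1 but not by M2.
No shorter string lies in the difference, and 10 is the lexicographically first length-2 string in L(M1) \ L(M2).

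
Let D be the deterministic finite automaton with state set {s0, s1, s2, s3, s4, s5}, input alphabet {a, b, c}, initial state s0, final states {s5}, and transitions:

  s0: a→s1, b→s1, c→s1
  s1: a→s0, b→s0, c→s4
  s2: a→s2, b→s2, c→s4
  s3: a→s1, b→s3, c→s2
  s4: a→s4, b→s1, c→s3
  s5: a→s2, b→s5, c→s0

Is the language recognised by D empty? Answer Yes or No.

The states reachable from the start state are {s0, s1, s2, s3, s4}.
None of the accepting states {s5} is reachable, so no string is accepted and L(D) = ∅.

Yes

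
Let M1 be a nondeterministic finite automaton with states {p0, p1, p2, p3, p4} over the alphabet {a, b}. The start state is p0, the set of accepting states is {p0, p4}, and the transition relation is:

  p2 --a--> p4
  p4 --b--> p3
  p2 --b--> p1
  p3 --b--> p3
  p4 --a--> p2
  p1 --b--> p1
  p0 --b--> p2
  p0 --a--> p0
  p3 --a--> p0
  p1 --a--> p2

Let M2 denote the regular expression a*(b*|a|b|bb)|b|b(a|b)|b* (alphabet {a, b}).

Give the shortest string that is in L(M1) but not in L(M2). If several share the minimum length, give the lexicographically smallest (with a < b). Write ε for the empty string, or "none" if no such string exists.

The string aba is accepted by M1 but not by M2.
No shorter string lies in the difference, and aba is the lexicographically first length-3 string in L(M1) \ L(M2).

aba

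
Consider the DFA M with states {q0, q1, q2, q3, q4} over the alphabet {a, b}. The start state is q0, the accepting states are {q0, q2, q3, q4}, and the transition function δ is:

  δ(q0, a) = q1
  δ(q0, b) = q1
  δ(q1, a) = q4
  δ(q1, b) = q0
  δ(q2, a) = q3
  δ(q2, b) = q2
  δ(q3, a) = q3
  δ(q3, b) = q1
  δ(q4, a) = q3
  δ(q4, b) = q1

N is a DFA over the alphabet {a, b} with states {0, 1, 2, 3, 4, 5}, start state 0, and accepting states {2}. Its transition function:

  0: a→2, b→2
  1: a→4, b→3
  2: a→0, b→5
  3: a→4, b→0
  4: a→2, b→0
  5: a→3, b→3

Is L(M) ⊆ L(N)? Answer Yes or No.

No

The empty string ε is in L(M) but not in L(N).
So L(M) ⊄ L(N).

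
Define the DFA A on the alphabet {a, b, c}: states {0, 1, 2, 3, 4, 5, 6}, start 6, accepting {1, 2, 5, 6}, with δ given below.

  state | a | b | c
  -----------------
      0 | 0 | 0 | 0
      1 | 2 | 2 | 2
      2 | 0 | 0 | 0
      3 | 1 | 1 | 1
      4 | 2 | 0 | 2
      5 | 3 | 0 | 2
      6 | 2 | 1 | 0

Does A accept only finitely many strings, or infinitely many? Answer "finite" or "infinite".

The useful states (reachable from 6 and able to reach an accepting state) are {1, 2, 6}.
Restricted to these states the transition graph has no cycle, so every accepting path has bounded length and L is finite.

finite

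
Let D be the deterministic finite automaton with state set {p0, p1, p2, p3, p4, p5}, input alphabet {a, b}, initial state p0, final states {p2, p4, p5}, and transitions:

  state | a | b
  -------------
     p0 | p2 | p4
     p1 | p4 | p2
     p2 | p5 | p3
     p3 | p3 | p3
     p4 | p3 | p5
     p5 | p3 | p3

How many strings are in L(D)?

The useful subgraph on states {p0, p2, p4, p5} is acyclic, so L(D) is finite; the longest accepting path visits 3 useful states, giving maximum string length 2.
Counting accepting paths from p0 by length: 2 of length 1, 2 of length 2. Total 4.

4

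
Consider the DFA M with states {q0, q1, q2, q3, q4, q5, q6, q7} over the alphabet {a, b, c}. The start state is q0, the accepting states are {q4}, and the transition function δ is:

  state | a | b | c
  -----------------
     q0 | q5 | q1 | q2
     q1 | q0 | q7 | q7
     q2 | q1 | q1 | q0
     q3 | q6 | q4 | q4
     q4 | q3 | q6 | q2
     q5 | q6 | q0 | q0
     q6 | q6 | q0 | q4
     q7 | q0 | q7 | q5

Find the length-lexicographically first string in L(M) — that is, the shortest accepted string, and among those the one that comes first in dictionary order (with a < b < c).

aac

A breadth-first search from q0 reaches an accepting state first via the path q0 → q5 → q6 → q4 on input aac.
No string of length < 3 is accepted (BFS exhausts all shorter strings without reaching an accepting state), and aac is the lexicographically least accepting string of length 3.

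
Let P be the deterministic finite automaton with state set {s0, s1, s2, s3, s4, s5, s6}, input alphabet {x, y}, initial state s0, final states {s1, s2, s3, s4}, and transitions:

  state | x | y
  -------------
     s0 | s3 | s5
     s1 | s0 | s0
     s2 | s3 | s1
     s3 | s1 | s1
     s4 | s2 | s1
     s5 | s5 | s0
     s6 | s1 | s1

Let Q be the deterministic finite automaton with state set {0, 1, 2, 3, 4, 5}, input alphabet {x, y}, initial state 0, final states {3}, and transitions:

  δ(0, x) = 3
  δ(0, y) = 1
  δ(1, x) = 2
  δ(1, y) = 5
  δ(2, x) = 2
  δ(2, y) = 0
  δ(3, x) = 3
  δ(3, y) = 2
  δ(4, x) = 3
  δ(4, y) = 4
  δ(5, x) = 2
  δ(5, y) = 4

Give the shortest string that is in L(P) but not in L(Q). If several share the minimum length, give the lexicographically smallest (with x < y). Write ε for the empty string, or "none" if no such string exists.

xy

The string xy is accepted by P but not by Q.
No shorter string lies in the difference, and xy is the lexicographically first length-2 string in L(P) \ L(Q).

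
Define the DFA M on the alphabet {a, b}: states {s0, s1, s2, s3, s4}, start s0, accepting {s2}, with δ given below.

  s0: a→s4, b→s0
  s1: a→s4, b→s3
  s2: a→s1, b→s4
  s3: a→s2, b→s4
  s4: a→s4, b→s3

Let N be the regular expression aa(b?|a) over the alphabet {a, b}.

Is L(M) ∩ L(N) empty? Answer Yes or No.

Converting the expression N to a DFA (subset construction, then merging equivalent states) gives the minimal DFA with states {n0, n1, n2, n3, n4}, start state n0, accepting states {n3, n4} and transitions n0: a→n1, b→n2; n1: a→n3, b→n2; n2: a→n2, b→n2; n3: a→n4, b→n4; n4: a→n2, b→n2.
Exploring the product automaton M × N from the start pair (s0, n0), following both machines on each input symbol, reaches 10 state pairs: (s0, n0), (s4, n1), (s0, n2), (s4, n3), (s3, n2), (s4, n2), (s4, n4), (s3, n4), (s2, n2), (s1, n2).
M accepts in {s2} and N accepts in {n3, n4}; no reachable pair has both components accepting, so no string drives both machines to acceptance simultaneously and L(M) ∩ L(N) = ∅.
So no string is accepted by both, and the intersection is empty.

Yes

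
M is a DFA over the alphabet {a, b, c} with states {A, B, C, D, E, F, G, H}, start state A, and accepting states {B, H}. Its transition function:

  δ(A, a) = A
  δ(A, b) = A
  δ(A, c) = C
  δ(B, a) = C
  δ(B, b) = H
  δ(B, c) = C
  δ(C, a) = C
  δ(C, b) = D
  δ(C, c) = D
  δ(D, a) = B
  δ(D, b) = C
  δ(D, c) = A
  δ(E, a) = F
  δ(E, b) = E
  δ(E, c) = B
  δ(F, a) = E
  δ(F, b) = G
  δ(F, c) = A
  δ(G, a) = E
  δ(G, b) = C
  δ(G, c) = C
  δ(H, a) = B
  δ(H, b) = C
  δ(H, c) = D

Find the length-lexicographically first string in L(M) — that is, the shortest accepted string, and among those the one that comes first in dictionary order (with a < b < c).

cba

A breadth-first search from A reaches an accepting state first via the path A → C → D → B on input cba.
No string of length < 3 is accepted (BFS exhausts all shorter strings without reaching an accepting state), and cba is the lexicographically least accepting string of length 3.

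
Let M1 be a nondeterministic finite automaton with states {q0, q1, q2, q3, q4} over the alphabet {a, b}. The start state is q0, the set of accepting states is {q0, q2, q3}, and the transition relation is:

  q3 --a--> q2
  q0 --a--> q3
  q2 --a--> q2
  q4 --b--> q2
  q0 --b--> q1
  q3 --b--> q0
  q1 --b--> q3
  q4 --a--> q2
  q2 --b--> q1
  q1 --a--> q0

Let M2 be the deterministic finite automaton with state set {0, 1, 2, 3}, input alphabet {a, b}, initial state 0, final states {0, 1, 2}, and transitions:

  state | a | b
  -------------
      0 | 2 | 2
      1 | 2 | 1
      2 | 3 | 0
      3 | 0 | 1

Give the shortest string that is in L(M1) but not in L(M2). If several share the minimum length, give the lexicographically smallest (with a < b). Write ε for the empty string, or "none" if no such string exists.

The string aa is accepted by M1 but not by M2.
No shorter string lies in the difference, and aa is the lexicographically first length-2 string in L(M1) \ L(M2).

aa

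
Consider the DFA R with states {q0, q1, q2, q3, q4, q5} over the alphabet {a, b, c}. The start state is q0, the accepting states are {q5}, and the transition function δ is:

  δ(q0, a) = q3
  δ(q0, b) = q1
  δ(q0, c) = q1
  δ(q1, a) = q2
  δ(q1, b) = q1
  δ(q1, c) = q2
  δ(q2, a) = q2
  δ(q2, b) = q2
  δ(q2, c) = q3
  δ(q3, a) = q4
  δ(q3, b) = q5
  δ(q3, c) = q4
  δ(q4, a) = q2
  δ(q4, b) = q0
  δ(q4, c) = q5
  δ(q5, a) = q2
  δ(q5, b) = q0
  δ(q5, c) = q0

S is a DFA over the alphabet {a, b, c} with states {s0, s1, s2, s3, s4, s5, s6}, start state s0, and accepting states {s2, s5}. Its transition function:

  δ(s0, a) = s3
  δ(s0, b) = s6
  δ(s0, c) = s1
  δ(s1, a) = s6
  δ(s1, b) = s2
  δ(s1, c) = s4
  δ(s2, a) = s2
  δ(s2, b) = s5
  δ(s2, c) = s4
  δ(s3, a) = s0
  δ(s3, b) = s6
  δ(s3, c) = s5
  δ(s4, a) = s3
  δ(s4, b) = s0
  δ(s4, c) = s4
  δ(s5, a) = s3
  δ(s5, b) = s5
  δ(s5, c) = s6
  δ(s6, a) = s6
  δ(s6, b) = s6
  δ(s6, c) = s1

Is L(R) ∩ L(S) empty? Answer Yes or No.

The string bacb is accepted by both R and S.
Hence L(R) ∩ L(S) ≠ ∅.

No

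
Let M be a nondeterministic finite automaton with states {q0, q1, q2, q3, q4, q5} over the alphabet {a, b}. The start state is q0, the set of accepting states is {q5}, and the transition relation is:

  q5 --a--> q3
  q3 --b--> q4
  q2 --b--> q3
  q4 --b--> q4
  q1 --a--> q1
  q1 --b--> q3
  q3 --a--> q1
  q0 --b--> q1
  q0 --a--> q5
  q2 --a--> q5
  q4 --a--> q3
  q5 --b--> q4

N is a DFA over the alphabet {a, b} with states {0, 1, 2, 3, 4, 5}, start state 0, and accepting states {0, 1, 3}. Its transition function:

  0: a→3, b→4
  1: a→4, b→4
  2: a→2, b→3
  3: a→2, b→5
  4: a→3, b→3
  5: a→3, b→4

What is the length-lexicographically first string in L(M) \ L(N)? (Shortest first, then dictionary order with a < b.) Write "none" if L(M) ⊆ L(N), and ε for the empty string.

none

Exploring the product automaton M × N from the start pair (q0, 0), following both machines on each input symbol, reaches 11 state pairs: (q0, 0), (q5, 3), (q1, 4), (q3, 2), (q4, 5), (q1, 3), (q3, 3), (q1, 2), (q4, 3), (q4, 4), (q3, 5).
M accepts in {q5} and N accepts in {0, 1, 3}. The reachable pairs whose M-component is accepting are (q5, 3); in each of them the N-component is accepting too, so the product for L(M) \ L(N) (M-component accepting, N-component rejecting) has no reachable accepting pair and the difference is empty.
So every string accepted by M is also accepted by N: L(M) \ L(N) = ∅ and there is no such string.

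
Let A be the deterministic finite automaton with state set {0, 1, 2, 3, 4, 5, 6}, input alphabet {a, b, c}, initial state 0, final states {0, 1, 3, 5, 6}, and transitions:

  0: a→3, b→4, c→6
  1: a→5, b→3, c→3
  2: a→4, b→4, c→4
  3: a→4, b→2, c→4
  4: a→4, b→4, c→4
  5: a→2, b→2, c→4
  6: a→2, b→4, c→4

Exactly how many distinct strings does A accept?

3

The useful subgraph on states {0, 3, 6} is acyclic, so L(A) is finite; the longest accepting path visits 2 useful states, giving maximum string length 1.
Counting accepting paths from 0 by length: 1 of length 0, 2 of length 1. Total 3.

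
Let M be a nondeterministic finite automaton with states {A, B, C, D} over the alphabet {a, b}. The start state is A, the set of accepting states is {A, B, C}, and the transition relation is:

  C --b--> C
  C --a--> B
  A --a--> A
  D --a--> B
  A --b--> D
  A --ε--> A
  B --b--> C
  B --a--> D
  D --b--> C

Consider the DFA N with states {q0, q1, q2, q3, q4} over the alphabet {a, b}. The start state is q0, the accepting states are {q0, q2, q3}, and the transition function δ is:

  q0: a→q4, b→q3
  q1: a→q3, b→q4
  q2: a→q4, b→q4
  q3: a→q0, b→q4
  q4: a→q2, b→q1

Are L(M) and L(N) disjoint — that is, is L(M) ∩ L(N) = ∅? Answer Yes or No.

No

The empty string ε is accepted by both M and N.
Hence L(M) ∩ L(N) ≠ ∅.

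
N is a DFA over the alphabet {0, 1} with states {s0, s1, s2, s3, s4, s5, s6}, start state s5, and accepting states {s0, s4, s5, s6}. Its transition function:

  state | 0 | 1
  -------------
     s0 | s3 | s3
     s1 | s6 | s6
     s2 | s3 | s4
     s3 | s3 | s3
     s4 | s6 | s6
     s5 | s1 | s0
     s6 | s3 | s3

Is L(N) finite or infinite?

The useful states (reachable from s5 and able to reach an accepting state) are {s0, s1, s5, s6}.
Restricted to these states the transition graph has no cycle, so every accepting path has bounded length and L is finite.

finite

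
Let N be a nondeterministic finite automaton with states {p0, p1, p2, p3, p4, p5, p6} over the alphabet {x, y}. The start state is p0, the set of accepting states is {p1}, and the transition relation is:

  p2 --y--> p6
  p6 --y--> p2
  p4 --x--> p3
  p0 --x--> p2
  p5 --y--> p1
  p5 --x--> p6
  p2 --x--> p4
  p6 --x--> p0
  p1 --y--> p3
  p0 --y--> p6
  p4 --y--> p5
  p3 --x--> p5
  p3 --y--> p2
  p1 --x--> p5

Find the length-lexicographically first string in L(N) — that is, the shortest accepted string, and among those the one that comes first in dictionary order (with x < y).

xxyy

A breadth-first search from p0 reaches an accepting state first via the path p0 → p2 → p4 → p5 → p1 on input xxyy.
No string of length < 4 is accepted (BFS exhausts all shorter strings without reaching an accepting state), and xxyy is the lexicographically least accepting string of length 4.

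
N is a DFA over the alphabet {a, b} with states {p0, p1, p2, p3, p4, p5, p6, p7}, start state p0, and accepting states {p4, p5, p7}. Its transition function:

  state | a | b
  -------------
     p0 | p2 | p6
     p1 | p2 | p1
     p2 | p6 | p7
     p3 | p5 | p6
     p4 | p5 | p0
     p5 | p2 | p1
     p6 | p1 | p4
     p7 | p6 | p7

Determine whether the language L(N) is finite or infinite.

State p1 is reachable from the start and can reach an accepting state, and it lies on the cycle p1 → p1.
Traversing that cycle any number of times yields accepted strings of unbounded length, so the language is infinite.

infinite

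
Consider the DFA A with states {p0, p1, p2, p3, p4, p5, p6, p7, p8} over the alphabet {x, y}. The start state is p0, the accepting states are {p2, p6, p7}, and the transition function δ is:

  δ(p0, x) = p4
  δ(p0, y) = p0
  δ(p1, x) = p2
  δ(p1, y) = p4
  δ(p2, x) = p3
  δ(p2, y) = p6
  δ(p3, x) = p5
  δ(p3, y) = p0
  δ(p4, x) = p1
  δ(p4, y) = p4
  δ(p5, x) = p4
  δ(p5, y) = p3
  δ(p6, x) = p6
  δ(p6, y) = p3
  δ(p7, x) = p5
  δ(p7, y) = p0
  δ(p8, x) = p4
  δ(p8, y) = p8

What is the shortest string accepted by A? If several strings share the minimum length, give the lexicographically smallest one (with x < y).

A breadth-first search from p0 reaches an accepting state first via the path p0 → p4 → p1 → p2 on input xxx.
No string of length < 3 is accepted (BFS exhausts all shorter strings without reaching an accepting state), and xxx is the lexicographically least accepting string of length 3.

xxx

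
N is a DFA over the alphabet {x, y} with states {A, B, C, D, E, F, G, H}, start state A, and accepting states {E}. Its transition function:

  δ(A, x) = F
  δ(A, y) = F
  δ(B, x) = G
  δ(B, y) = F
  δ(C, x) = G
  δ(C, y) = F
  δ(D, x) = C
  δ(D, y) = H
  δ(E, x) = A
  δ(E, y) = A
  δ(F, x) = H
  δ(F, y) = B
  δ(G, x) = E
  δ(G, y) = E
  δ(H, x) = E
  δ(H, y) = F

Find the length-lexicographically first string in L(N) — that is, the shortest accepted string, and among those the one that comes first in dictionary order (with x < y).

xxx

A breadth-first search from A reaches an accepting state first via the path A → F → H → E on input xxx.
No string of length < 3 is accepted (BFS exhausts all shorter strings without reaching an accepting state), and xxx is the lexicographically least accepting string of length 3.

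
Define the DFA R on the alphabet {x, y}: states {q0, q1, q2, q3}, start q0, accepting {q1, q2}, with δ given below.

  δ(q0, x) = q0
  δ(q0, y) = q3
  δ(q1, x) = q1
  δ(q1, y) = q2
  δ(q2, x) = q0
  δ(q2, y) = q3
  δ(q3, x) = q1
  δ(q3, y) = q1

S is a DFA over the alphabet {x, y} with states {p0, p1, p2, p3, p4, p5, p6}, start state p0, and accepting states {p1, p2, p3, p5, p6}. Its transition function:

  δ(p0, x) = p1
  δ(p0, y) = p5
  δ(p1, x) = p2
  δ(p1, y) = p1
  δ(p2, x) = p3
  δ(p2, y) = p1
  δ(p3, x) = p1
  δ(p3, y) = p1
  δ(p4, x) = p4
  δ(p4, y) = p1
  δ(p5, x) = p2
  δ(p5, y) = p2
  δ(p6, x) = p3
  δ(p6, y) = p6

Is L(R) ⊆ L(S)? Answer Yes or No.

Yes

Exploring the product automaton R × S from the start pair (q0, p0), following both machines on each input symbol, reaches 10 state pairs: (q0, p0), (q0, p1), (q3, p5), (q0, p2), (q3, p1), (q1, p2), (q0, p3), (q1, p1), (q1, p3), (q2, p1).
R accepts in {q1, q2} and S accepts in {p1, p2, p3, p5, p6}. The reachable pairs whose R-component is accepting are (q1, p2), (q1, p1), (q1, p3), (q2, p1); in each of them the S-component is accepting too, so the product for L(R) \ L(S) (R-component accepting, S-component rejecting) has no reachable accepting pair and the difference is empty.
Hence every string in L(R) is also in L(S).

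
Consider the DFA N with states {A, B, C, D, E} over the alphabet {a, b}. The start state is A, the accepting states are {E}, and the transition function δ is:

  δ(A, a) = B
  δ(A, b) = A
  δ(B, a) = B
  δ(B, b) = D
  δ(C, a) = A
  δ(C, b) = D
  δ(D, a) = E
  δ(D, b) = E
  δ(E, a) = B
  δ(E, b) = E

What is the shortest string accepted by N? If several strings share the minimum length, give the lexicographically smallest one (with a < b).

A breadth-first search from A reaches an accepting state first via the path A → B → D → E on input aba.
No string of length < 3 is accepted (BFS exhausts all shorter strings without reaching an accepting state), and aba is the lexicographically least accepting string of length 3.

aba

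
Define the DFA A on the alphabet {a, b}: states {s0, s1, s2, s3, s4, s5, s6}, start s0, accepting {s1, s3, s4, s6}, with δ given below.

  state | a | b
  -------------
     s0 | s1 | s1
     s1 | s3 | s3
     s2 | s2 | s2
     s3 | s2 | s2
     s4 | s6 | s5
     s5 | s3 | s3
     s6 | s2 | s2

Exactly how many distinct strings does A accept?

The useful subgraph on states {s0, s1, s3} is acyclic, so L(A) is finite; the longest accepting path visits 3 useful states, giving maximum string length 2.
Counting accepting paths from s0 by length: 2 of length 1, 4 of length 2. Total 6.

6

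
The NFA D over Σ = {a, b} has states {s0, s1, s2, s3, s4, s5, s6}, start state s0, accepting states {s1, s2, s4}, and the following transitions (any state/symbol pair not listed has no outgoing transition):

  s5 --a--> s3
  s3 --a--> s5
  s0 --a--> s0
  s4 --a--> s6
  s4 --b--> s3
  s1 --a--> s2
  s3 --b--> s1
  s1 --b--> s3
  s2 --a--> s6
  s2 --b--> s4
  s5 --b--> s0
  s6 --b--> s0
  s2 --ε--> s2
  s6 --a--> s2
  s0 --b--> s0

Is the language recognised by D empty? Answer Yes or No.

Yes

The states reachable from the start state are {s0}.
None of the accepting states {s1, s2, s4} is reachable, so no string is accepted and L(D) = ∅.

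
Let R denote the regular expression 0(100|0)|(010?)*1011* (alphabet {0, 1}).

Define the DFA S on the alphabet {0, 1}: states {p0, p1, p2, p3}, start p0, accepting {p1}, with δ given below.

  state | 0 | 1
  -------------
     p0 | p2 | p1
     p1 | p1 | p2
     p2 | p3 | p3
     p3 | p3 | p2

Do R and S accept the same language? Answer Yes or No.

The string 00 is accepted by R but rejected by S.
So L(R) ≠ L(S).

No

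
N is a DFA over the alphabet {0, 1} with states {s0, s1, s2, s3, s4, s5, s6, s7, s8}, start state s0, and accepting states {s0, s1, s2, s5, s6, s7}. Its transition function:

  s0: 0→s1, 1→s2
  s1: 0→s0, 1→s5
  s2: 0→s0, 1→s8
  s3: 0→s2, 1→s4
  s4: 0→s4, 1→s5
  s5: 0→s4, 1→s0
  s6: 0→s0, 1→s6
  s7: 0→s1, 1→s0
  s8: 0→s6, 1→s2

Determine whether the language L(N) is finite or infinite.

State s0 is reachable from the start and can reach an accepting state, and it lies on the cycle s0 → s1 → s0.
Traversing that cycle any number of times yields accepted strings of unbounded length, so the language is infinite.

infinite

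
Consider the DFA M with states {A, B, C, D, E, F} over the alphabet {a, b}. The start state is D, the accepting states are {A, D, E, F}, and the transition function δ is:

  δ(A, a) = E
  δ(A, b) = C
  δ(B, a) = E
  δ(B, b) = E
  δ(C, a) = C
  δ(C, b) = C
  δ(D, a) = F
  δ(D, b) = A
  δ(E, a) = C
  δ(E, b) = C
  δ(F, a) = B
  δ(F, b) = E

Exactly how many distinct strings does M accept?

The useful subgraph on states {A, B, D, E, F} is acyclic, so L(M) is finite; the longest accepting path visits 4 useful states, giving maximum string length 3.
Counting accepting paths from D by length: 1 of length 0, 2 of length 1, 2 of length 2, 2 of length 3. Total 7.

7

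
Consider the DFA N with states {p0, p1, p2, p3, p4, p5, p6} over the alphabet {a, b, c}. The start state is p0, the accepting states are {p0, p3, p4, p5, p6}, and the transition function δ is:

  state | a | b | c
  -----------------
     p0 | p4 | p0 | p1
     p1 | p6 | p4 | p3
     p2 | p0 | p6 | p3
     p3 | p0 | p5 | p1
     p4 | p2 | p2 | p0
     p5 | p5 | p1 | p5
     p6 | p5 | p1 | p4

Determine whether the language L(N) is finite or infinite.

infinite

State p0 is reachable from the start and can reach an accepting state, and it lies on the cycle p0 → p0.
Traversing that cycle any number of times yields accepted strings of unbounded length, so the language is infinite.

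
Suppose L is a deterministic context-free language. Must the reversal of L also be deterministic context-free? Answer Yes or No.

No

L = {c bⁿaⁿ : n≥0} ∪ {d b²ⁿaⁿ : n≥0} is a DCFL: the first symbol tells a deterministic PDA whether to pop one or two b's per a. Its reversal Lᴿ = {aⁿbⁿ c : n≥0} ∪ {aⁿb²ⁿ d : n≥0} is not. DCFLs are closed under right quotient by regular languages, and Lᴿ/{c, d} = {aⁿbⁿ : n≥0} ∪ {aⁿb²ⁿ : n≥0} — the standard context-free language accepted by no deterministic PDA (intuitively the machine would have to commit to a b-to-a ratio before the distinguishing marker arrives; formally, a DPDA for it would have a single run on aⁿb²ⁿ, accepting after the prefix aⁿbⁿ and accepting again after n more b's; an ordinary PDA that simulates it on a's and b's and, at any moment when it is accepting, may switch to reading only a fresh letter e while feeding each e to the simulation as a b, would accept aⁱbʲeᵏ (k≥1) exactly when both aⁱbʲ and aⁱbʲ⁺ᵏ are in the language, i.e. its language intersected with the regular set a*b*e⁺ would be exactly {aⁿbⁿeⁿ : n≥1} — impossible, since context-free languages are closed under intersection with regular sets and {aⁿbⁿeⁿ} is not context-free). So Lᴿ cannot be a DCFL.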